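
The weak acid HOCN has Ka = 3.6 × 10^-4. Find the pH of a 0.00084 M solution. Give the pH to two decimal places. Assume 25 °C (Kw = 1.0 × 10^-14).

pH = 3.40

HOCN ⇌ OCN- + H+
Let x = [H+] at equilibrium. Ka = x²/(0.00084 − x).
The 5% rule fails; solving x² + Ka·x − Ka·C₀ = 0 exactly:
x = (−Ka + √(Ka² + 4·Ka·C₀))/2 = 3.99 × 10^-4 M
pH = −log(3.99 × 10^-4) = 3.40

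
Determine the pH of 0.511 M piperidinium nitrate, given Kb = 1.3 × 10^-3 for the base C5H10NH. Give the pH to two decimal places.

C5H10NH2+ is the conjugate acid of the weak base C5H10NH.
Ka = Kw/Kb = 1.0×10^-14 / 1.3 × 10^-3 = 7.69 × 10^-12
From the ICE table, Ka = x²/(0.511 − x) = 7.69 × 10^-12.
Since Ka ≪ C₀, x ≈ √(Ka·C₀) = 1.98 × 10^-6 M.
(x/C₀ = 0.00039% < 5%, so the approximation holds.)
pH = −log[H+] = −log(1.98 × 10^-6) = 5.70

pH = 5.70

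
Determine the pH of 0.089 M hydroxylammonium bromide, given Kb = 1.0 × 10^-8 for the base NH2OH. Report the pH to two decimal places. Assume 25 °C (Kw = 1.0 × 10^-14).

pH = 3.53

NH3OH+ is the conjugate acid of the weak base NH2OH.
Ka = Kw/Kb = 1.0×10^-14 / 1.0 × 10^-8 = 1.00 × 10^-6
From the ICE table, Ka = [H+]²/(0.089 − [H+]) = 1.00 × 10^-6.
Since Ka ≪ C₀, [H+] ≈ √(Ka·C₀) = 2.98 × 10^-4 M.
([H+]/C₀ = 0.34% < 5%, so the approximation holds.)
pH = −log(2.98 × 10^-4) = 3.53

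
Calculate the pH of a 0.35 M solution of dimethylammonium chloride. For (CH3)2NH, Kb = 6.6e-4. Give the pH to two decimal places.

(CH3)2NH2+ is the conjugate acid of the weak base (CH3)2NH.
Ka = Kw/Kb = 1.0×10^-14 / 6.6 × 10^-4 = 1.52 × 10^-11
From the ICE table, Ka = [H+]²/(0.35 − [H+]) = 1.52 × 10^-11.
Since Ka ≪ C₀, [H+] ≈ √(Ka·C₀) = 2.31 × 10^-6 M.
pH = −log(2.31 × 10^-6) = 5.64

pH = 5.64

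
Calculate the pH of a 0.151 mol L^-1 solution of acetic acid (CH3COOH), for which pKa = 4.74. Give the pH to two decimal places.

pH = 2.78

CH3COOH ⇌ CH3COO- + H+
Ka = 10^(−4.74) = 1.82 × 10^-5
Ka = [H+]²/(0.151 − [H+]) = 1.82 × 10^-5
Assume [H+] ≪ 0.151: [H+] ≈ √(1.82 × 10^-5 × 0.151) = 1.66 × 10^-3 M
([H+]/C₀ = 1.1% < 5%, so the approximation holds.)
pH = −log[H+] = −log(1.66 × 10^-3) = 2.78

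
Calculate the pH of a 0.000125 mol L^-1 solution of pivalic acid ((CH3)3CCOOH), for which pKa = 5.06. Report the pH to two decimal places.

pH = 4.54

(CH3)3CCOOH ⇌ (CH3)3CCOO- + H+
Ka = 10^(−5.06) = 8.71 × 10^-6
Ka = x²/(0.000125 − x) = 8.71 × 10^-6
Here C₀/Ka ≈ 14.4, so the small-x approximation fails. Use the quadratic:
x = [−8.71e-06 + √(8.71e-06² + 4.35e-09)]/2 = 2.89 × 10^-5 M
pH = −log(2.89 × 10^-5) = 4.54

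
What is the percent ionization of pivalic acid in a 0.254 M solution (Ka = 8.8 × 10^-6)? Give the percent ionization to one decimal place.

(CH3)3CCOOH ⇌ (CH3)3CCOO- + H+; let x = [H+] at equilibrium.
x ≈ √(Ka·C₀) = √(8.8 × 10^-6 × 0.254) = 1.50 × 10^-3 M
% ionization = x/C₀ × 100% = 1.50 × 10^-3/0.254 × 100% = 0.6%

0.6%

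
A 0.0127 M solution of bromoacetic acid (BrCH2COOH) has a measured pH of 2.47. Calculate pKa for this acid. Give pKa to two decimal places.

[H+] = 10^(-2.47) = 3.39 × 10^-3 M
At equilibrium [HA] = 0.0127 − 3.39 × 10^-3 = 9.31 × 10^-3 M
Ka = [H+][A-]/[HA] = (3.39 × 10^-3)² / 9.31 × 10^-3 = 1.23 × 10^-3
pKa = -log(1.23 × 10^-3) = 2.91

pKa = 2.91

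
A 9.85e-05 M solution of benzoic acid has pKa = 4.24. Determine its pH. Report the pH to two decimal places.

C6H5COOH ⇌ C6H5COO- + H+
Ka = 10^(−4.24) = 5.75 × 10^-5
Let x = [H+] at equilibrium. Ka = x²/(9.85e-05 − x).
Here C₀/Ka ≈ 1.71, so the small-x approximation fails. Use the quadratic:
x = [−5.75e-05 + √(5.75e-05² + 2.27e-08)]/2 = 5.18 × 10^-5 M
pH = −log[H+] = −log(5.18 × 10^-5) = 4.29

pH = 4.29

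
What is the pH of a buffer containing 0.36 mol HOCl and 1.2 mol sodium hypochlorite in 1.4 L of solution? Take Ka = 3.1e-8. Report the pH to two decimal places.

pKa = −log(3.1 × 10^-8) = 7.509
Henderson–Hasselbalch: pH = pKa + log([OCl-]/[HOCl]) = 7.509 + log(1.2/0.36)
pH = 7.509 + (+0.523) = 8.03

pH = 8.03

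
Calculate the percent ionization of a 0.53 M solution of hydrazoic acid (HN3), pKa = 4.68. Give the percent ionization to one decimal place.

0.6%

HN3 ⇌ N3- + H+; let x = [H+] at equilibrium.
Ka = 10^(−4.68) = 2.09 × 10^-5
x ≈ √(Ka·C₀) = √(2.09 × 10^-5 × 0.53) = 3.33 × 10^-3 M
Fraction ionized = 3.33 × 10^-3 / 0.53 = 0.0063 → 0.6%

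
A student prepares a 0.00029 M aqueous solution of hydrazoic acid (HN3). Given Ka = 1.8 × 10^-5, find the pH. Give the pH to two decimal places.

HN3 ⇌ N3- + H+
Ka = x²/(0.00029 − x) = 1.8 × 10^-5
x is not negligible relative to C₀; solve x² + 1.8e-05·x − 5.22e-09 = 0.
x = (−Ka + √(Ka² + 4·Ka·C₀))/2 = 6.38 × 10^-5 M
pH = −log(6.38 × 10^-5) = 4.20

pH = 4.20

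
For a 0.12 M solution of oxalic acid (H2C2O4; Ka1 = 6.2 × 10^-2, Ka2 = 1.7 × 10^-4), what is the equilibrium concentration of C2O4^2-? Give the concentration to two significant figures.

First ionization gives [H+] ≈ [HC2O4-] = 6.07 × 10^-2 M.
Second step: Ka2 = [H+][C2O4^2-]/[HC2O4-] ≈ [C2O4^2-] (since [H+] ≈ [HC2O4-]).
So [C2O4^2-] ≈ Ka2.

1.7 × 10^-4 M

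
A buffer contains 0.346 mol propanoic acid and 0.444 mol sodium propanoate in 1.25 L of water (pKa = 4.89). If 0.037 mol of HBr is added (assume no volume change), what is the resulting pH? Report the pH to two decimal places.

After neutralization: n(CH3CH2COOH) = 0.383 mol, n(CH3CH2COO-) = 0.407 mol.
Henderson–Hasselbalch with mole ratio 0.407/0.383: pH = 4.89 + (+0.026)

pH = 4.92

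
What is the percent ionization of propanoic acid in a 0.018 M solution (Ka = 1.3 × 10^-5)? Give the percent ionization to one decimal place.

2.7%

CH3CH2COOH ⇌ CH3CH2COO- + H+; let x = [H+] at equilibrium.
x ≈ √(Ka·C₀) = √(1.3 × 10^-5 × 0.018) = 4.84 × 10^-4 M
% ionization = x/C₀ × 100% = 4.84 × 10^-4/0.018 × 100% = 2.7%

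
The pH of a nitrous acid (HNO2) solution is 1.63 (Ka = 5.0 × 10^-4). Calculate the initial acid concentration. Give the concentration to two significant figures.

[H+] = 10^(-1.63) = 2.34 × 10^-2 M = x
Ka = x²/(C₀ − x) ⇒ C₀ = x + x²/Ka
C₀ = 2.34 × 10^-2 + (2.34 × 10^-2)²/(5.0 × 10^-4) = 1.12 M

C₀ = 1.1 M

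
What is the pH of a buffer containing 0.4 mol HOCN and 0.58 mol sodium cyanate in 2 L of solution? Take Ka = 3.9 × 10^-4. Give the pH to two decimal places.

pH = 3.57

pKa = −log(3.9 × 10^-4) = 3.409
Using pH = pKa + log([base]/[acid]) with [base]/[acid] = 0.58/0.4:
pH = 3.409 + (+0.161) = 3.57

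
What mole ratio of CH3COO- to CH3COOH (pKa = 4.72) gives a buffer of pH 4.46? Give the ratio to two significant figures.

ratio = 0.55

pH = pKa + log(r) ⇒ log(r) = 4.46 − 4.72 = -0.26
r = [CH3COO-]/[CH3COOH] = 10^(-0.26) = 0.55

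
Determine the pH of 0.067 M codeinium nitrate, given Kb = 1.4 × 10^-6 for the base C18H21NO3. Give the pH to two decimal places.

pH = 4.66

C18H22NO3+ is the conjugate acid of the weak base C18H21NO3.
Ka = Kw/Kb = 1.0×10^-14 / 1.4 × 10^-6 = 7.14 × 10^-9
From the ICE table, Ka = x²/(0.067 − x) = 7.14 × 10^-9.
Since Ka ≪ C₀, x ≈ √(Ka·C₀) = 2.19 × 10^-5 M.
pH = −log[H+] = −log(2.19 × 10^-5) = 4.66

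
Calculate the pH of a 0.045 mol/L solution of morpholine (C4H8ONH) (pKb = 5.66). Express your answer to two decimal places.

pH = 10.50

C4H8ONH + H2O ⇌ C4H8ONH2+ + OH-
Kb = 10^(−5.66) = 2.19 × 10^-6
Let x = [OH-] at equilibrium. Kb = x²/(0.045 − x).
Since Kb ≪ C₀, x ≈ √(Kb·C₀) = 3.14 × 10^-4 M.
Check: 0.7% ionized — well under 5%, approximation valid.
pOH = 3.50, so pH = 14.00 − pOH = 10.50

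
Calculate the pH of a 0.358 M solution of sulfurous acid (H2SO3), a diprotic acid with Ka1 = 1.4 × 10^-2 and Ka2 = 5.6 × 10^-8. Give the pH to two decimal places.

Since Ka1 ≫ Ka2, the first ionization dominates [H+].
Ka1 = x²/(0.358 − x) = 1.4 × 10^-2
Solving the quadratic: x = (−Ka1 + √(Ka1² + 4·Ka1·C₀))/2 = 6.41 × 10^-2 M
pH = −log(6.41 × 10^-2) = 1.19

pH = 1.19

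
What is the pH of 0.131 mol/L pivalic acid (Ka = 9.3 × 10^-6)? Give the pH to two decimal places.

pH = 2.96

(CH3)3CCOOH ⇌ (CH3)3CCOO- + H+
Ka = [H+]²/(0.131 − [H+]) = 9.3 × 10^-6
Assume [H+] ≪ 0.131: [H+] ≈ √(9.3 × 10^-6 × 0.131) = 1.10 × 10^-3 M
pH = −log[H+] = −log(1.10 × 10^-3) = 2.96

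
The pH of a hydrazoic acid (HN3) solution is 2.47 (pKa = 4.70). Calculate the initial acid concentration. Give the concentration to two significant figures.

[H+] = 10^(-2.47) = 3.39 × 10^-3 M = x
Ka = 10^(−4.70) = 2.00 × 10^-5
Ka = x²/(C₀ − x) ⇒ C₀ = x + x²/Ka
C₀ = 3.39 × 10^-3 + (3.39 × 10^-3)²/(2.00 × 10^-5) = 5.78 × 10^-1 M

C₀ = 5.8 × 10^-1 M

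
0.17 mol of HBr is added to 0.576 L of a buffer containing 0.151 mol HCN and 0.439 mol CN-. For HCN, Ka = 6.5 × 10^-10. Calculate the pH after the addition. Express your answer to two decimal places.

pH = 9.11

After neutralization: n(HCN) = 0.321 mol, n(CN-) = 0.269 mol.
pKa = −log(6.5 × 10^-10) = 9.187
pH = pKa + log([A⁻]/[HA]) = 9.187 + log(0.269/0.321) = 9.187 -0.077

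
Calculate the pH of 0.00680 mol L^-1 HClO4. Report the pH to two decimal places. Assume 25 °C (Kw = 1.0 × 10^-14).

pH = 2.17

HClO4 is a strong acid and dissociates completely, so [H+] = 0.00680 M.
pH = -log(0.0068) = 2.17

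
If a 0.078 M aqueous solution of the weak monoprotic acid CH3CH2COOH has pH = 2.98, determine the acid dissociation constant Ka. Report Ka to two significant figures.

Ka = 1.4 × 10^-5

[H+] = 10^(-2.98) = 1.05 × 10^-3 M
At equilibrium [HA] = 0.078 − 1.05 × 10^-3 = 7.70 × 10^-2 M
Ka = [H+][A-]/[HA] = (1.05 × 10^-3)² / 7.70 × 10^-2 = 1.4 × 10^-5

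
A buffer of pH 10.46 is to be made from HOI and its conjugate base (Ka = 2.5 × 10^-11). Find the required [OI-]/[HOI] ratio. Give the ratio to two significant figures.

pKa = -log(2.5 × 10^-11) = 10.602
pH = pKa + log(r) ⇒ log(r) = 10.46 − 10.602 = -0.142
r = [OI-]/[HOI] = 10^(-0.142) = 0.721

ratio = 0.72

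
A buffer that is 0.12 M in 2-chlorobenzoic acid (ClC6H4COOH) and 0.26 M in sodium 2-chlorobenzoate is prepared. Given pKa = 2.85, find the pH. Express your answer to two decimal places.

Henderson–Hasselbalch: pH = pKa + log([ClC6H4COO-]/[ClC6H4COOH]) = 2.85 + log(0.26/0.12)
pH = 2.85 + (+0.336) = 3.19

pH = 3.19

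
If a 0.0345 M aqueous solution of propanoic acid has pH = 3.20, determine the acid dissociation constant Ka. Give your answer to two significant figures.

[H+] = 10^(-3.20) = 6.31 × 10^-4 M
At equilibrium [HA] = 0.0345 − 6.31 × 10^-4 = 3.39 × 10^-2 M
Ka = [H+][A-]/[HA] = (6.31 × 10^-4)² / 3.39 × 10^-2 = 1.2 × 10^-5

Ka = 1.2 × 10^-5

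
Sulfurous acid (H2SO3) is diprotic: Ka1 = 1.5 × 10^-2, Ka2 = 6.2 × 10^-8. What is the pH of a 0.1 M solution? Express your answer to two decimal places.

pH = 1.50

Since Ka1 ≫ Ka2, the first ionization dominates [H+].
Ka1 = x²/(0.1 − x) = 1.5 × 10^-2
Solving the quadratic: x = (−Ka1 + √(Ka1² + 4·Ka1·C₀))/2 = 3.19 × 10^-2 M
pH = −log(3.19 × 10^-2) = 1.50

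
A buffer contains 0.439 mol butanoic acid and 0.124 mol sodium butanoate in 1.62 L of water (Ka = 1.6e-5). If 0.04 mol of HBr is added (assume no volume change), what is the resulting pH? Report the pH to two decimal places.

Added H+ converts CH3(CH2)2COO- to CH3(CH2)2COOH: CH3(CH2)2COOH → 0.479 mol, CH3(CH2)2COO- → 0.084 mol.
pKa = −log(1.6 × 10^-5) = 4.796
Henderson–Hasselbalch with mole ratio 0.084/0.479: pH = 4.796 + (-0.756)

pH = 4.04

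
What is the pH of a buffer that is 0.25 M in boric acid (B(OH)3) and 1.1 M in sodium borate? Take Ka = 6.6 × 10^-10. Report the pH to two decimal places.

pKa = −log(6.6 × 10^-10) = 9.180
Henderson–Hasselbalch: pH = pKa + log([B(OH)4-]/[B(OH)3]) = 9.180 + log(1.1/0.25)
pH = 9.180 + (+0.643) = 9.82

pH = 9.82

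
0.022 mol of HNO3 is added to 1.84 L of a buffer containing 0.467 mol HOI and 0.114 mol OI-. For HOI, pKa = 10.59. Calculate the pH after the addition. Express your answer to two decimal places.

Added H+ converts OI- to HOI: HOI → 0.489 mol, OI- → 0.092 mol.
pH = pKa + log(n_OI-/n_HOI) = 10.59 + log(0.092/0.489) = 10.59 + (-0.726)

pH = 9.86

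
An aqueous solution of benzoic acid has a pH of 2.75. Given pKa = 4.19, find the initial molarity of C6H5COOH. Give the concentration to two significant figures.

C₀ = 5.1 × 10^-2 M

[H+] = 10^(-2.75) = 1.78 × 10^-3 M = x
Ka = 10^(−4.19) = 6.46 × 10^-5
Ka = x²/(C₀ − x) ⇒ C₀ = x + x²/Ka
C₀ = 1.78 × 10^-3 + (1.78 × 10^-3)²/(6.46 × 10^-5) = 5.08 × 10^-2 M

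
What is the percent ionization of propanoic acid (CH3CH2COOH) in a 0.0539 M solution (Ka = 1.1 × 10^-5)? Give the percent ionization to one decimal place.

CH3CH2COOH ⇌ CH3CH2COO- + H+; let x = [H+] at equilibrium.
x ≈ √(Ka·C₀) = √(1.1 × 10^-5 × 0.0539) = 7.70 × 10^-4 M
% ionization = x/C₀ × 100% = 7.70 × 10^-4/0.0539 × 100% = 1.4%

1.4%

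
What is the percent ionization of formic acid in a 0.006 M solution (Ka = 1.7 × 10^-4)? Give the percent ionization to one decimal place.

15.5%

HCOOH ⇌ HCOO- + H+; let x = [H+] at equilibrium.
Solve x² + 0.00017x − 1.02e-06 = 0 → x = 9.29 × 10^-4 M
% ionization = x/C₀ × 100% = 9.29 × 10^-4/0.006 × 100% = 15.5%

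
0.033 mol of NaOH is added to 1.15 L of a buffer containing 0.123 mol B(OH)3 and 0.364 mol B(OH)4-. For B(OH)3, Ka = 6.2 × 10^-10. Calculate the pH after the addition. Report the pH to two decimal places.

pH = 9.85

After neutralization: n(B(OH)3) = 0.09 mol, n(B(OH)4-) = 0.397 mol.
pKa = −log(6.2 × 10^-10) = 9.208
pH = pKa + log(n_B(OH)4-/n_B(OH)3) = 9.208 + log(0.397/0.09) = 9.208 + (+0.645)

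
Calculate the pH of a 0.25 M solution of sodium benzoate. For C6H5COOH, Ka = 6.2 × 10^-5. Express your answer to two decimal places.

C6H5COO- is the conjugate base of the weak acid C6H5COOH.
Kb = Kw/Ka = 1.0×10^-14 / 6.2 × 10^-5 = 1.61 × 10^-10
Kb = x²/(0.25 − x) = 1.61 × 10^-10
Neglecting x in the denominator: x = √(1.61 × 10^-10 × 0.25) = 6.34 × 10^-6 M
pOH = −log(6.34 × 10^-6) = 5.20; pH = 14.00 − 5.20 = 8.80

pH = 8.80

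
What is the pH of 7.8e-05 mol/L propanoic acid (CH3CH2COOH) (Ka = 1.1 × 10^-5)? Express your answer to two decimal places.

CH3CH2COOH ⇌ CH3CH2COO- + H+
From the ICE table, Ka = x²/(7.8e-05 − x) = 1.1 × 10^-5.
x is not negligible relative to C₀; solve x² + 1.1e-05·x − 8.58e-10 = 0.
x = [−1.1e-05 + √(1.1e-05² + 3.43e-09)]/2 = 2.43 × 10^-5 M
pH = −log(2.43 × 10^-5) = 4.61

pH = 4.61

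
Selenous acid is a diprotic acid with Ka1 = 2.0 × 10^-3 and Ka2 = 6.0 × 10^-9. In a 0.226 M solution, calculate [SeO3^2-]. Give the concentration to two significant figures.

6.0 × 10^-9 M

First ionization gives [H+] ≈ [HSeO3-] = 2.03 × 10^-2 M.
Second step: Ka2 = [H+][SeO3^2-]/[HSeO3-] ≈ [SeO3^2-] (since [H+] ≈ [HSeO3-]).
So [SeO3^2-] ≈ Ka2.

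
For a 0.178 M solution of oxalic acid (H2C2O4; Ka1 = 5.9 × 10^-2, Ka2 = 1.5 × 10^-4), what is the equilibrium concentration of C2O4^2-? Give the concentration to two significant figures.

1.5 × 10^-4 M

First ionization gives [H+] ≈ [HC2O4-] = 7.71 × 10^-2 M.
Second step: Ka2 = [H+][C2O4^2-]/[HC2O4-] ≈ [C2O4^2-] (since [H+] ≈ [HC2O4-]).
So [C2O4^2-] ≈ Ka2.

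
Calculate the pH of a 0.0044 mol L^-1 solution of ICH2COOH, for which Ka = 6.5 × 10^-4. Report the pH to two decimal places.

ICH2COOH ⇌ ICH2COO- + H+
From the ICE table, Ka = [H+]²/(0.0044 − [H+]) = 6.5 × 10^-4.
[H+] is not negligible relative to C₀; solve [H+]² + 0.00065·[H+] − 2.86e-06 = 0.
[H+] = [−0.00065 + √(0.00065² + 1.14e-05)]/2 = 1.40 × 10^-3 M
pH = −log[H+] = −log(1.40 × 10^-3) = 2.85

pH = 2.85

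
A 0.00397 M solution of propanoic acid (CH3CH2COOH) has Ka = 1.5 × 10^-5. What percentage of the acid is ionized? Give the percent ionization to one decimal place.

CH3CH2COOH ⇌ CH3CH2COO- + H+; let x = [H+] at equilibrium.
Ka = x²/(C₀ − x); solving the quadratic gives x = 2.37 × 10^-4 M.
Fraction ionized = 2.37 × 10^-4 / 0.00397 = 0.0597 → 6.0%

6.0%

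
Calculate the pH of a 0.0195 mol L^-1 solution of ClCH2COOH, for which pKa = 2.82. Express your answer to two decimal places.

ClCH2COOH ⇌ ClCH2COO- + H+
Ka = 10^(−2.82) = 1.51 × 10^-3
Ka = [H+]²/(0.0195 − [H+]) = 1.51 × 10^-3
[H+] is not negligible relative to C₀; solve [H+]² + 0.00151·[H+] − 2.94e-05 = 0.
[H+] = [−0.00151 + √(0.00151² + 0.000118)]/2 = 4.72 × 10^-3 M
pH = −log(4.72 × 10^-3) = 2.33

pH = 2.33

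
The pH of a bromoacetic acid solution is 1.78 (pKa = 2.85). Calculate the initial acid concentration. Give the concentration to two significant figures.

C₀ = 2.1 × 10^-1 M

[H+] = 10^(-1.78) = 1.66 × 10^-2 M = x
Ka = 10^(−2.85) = 1.41 × 10^-3
Ka = x²/(C₀ − x) ⇒ C₀ = x + x²/Ka
C₀ = 1.66 × 10^-2 + (1.66 × 10^-2)²/(1.41 × 10^-3) = 2.12 × 10^-1 M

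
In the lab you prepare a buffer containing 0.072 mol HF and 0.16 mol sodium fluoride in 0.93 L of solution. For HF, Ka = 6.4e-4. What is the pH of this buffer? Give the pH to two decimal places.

pKa = −log(6.4 × 10^-4) = 3.194
Henderson–Hasselbalch: pH = pKa + log([F-]/[HF]) = 3.194 + log(0.16/0.072)
pH = 3.194 + (+0.347) = 3.54

pH = 3.54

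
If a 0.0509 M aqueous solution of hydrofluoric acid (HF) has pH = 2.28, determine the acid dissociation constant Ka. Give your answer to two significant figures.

[H+] = 10^(-2.28) = 5.25 × 10^-3 M
At equilibrium [HA] = 0.0509 − 5.25 × 10^-3 = 4.57 × 10^-2 M
Ka = [H+][A-]/[HA] = (5.25 × 10^-3)² / 4.57 × 10^-2 = 6.0 × 10^-4

Ka = 6.0 × 10^-4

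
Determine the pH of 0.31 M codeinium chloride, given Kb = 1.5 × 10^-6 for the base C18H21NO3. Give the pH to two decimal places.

pH = 4.34

C18H22NO3+ is the conjugate acid of the weak base C18H21NO3.
Ka = Kw/Kb = 1.0×10^-14 / 1.5 × 10^-6 = 6.67 × 10^-9
From the ICE table, Ka = x²/(0.31 − x) = 6.67 × 10^-9.
Assume x ≪ 0.31: x ≈ √(6.67 × 10^-9 × 0.31) = 4.55 × 10^-5 M
Check: 0.015% ionized — well under 5%, approximation valid.
pH = −log[H+] = −log(4.55 × 10^-5) = 4.34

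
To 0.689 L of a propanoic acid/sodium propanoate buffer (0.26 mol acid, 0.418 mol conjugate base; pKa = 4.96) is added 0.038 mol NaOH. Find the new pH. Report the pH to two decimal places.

pH = 5.27

After neutralization: n(CH3CH2COOH) = 0.222 mol, n(CH3CH2COO-) = 0.456 mol.
Henderson–Hasselbalch with mole ratio 0.456/0.222: pH = 4.96 + (+0.313)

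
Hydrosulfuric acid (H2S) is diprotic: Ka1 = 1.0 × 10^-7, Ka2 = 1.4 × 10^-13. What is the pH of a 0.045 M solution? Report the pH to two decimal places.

pH = 4.17

Ka1 ≫ Ka2, so treat the first dissociation as the only significant source of H+.
Ka1 = x²/(0.045 − x) = 1.0 × 10^-7
x ≈ √(1.0 × 10^-7 × 0.045) = 6.71 × 10^-5 M
pH = −log(6.71 × 10^-5) = 4.17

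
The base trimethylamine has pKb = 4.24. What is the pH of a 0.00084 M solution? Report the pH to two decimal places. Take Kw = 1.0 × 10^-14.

pH = 10.29

(CH3)3N + H2O ⇌ (CH3)3NH+ + OH-
Kb = 10^(−4.24) = 5.75 × 10^-5
From the ICE table, Kb = x²/(0.00084 − x) = 5.75 × 10^-5.
The 5% rule fails; solving x² + Kb·x − Kb·C₀ = 0 exactly:
x = [−5.75e-05 + √(5.75e-05² + 1.93e-07)]/2 = 1.93 × 10^-4 M
pOH = 3.71, so pH = 14.00 − pOH = 10.29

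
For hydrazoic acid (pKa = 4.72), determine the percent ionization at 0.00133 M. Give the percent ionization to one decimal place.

HN3 ⇌ N3- + H+; let x = [H+] at equilibrium.
Ka = 10^(−4.72) = 1.91 × 10^-5
Ka = x²/(C₀ − x); solving the quadratic gives x = 1.50 × 10^-4 M.
Fraction ionized = 1.50 × 10^-4 / 0.00133 = 0.1128 → 11.3%

11.3%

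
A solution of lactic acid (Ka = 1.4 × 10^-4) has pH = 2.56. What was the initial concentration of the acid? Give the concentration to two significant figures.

C₀ = 5.7 × 10^-2 M

[H+] = 10^(-2.56) = 2.75 × 10^-3 M = x
Ka = x²/(C₀ − x) ⇒ C₀ = x + x²/Ka
C₀ = 2.75 × 10^-3 + (2.75 × 10^-3)²/(1.4 × 10^-4) = 5.68 × 10^-2 M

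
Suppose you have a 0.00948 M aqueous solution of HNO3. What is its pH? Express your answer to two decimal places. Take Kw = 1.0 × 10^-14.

HNO3 is a strong acid and dissociates completely, so [H+] = 0.00948 M.
pH = -log(0.00948) = 2.02

pH = 2.02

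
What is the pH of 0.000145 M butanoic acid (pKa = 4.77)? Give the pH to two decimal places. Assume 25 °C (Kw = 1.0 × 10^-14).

CH3(CH2)2COOH ⇌ CH3(CH2)2COO- + H+
Ka = 10^(−4.77) = 1.70 × 10^-5
From the ICE table, Ka = x²/(0.000145 − x) = 1.70 × 10^-5.
x is not negligible relative to C₀; solve x² + 1.7e-05·x − 2.47e-09 = 0.
x = [−1.7e-05 + √(1.7e-05² + 9.86e-09)]/2 = 4.19 × 10^-5 M
pH = −log(4.19 × 10^-5) = 4.38

pH = 4.38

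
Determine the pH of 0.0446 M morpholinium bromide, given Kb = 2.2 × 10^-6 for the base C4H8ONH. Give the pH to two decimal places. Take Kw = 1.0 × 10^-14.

pH = 4.85

C4H8ONH2+ is the conjugate acid of the weak base C4H8ONH.
Ka = Kw/Kb = 1.0×10^-14 / 2.2 × 10^-6 = 4.55 × 10^-9
From the ICE table, Ka = [H+]²/(0.0446 − [H+]) = 4.55 × 10^-9.
Since Ka ≪ C₀, [H+] ≈ √(Ka·C₀) = 1.42 × 10^-5 M.
([H+]/C₀ = 0.032% < 5%, so the approximation holds.)
pH = −log[H+] = −log(1.42 × 10^-5) = 4.85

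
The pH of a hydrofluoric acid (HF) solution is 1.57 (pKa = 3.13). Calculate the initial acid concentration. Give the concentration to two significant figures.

[H+] = 10^(-1.57) = 2.69 × 10^-2 M = x
Ka = 10^(−3.13) = 7.41 × 10^-4
Ka = x²/(C₀ − x) ⇒ C₀ = x + x²/Ka
C₀ = 2.69 × 10^-2 + (2.69 × 10^-2)²/(7.41 × 10^-4) = 1.00 M

C₀ = 1.0 M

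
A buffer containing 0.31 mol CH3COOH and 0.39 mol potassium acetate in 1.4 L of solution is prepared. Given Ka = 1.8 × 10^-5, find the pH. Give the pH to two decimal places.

pH = 4.84

pKa = −log(1.8 × 10^-5) = 4.745
Henderson–Hasselbalch: pH = pKa + log([CH3COO-]/[CH3COOH]) = 4.745 + log(0.39/0.31)
pH = 4.745 + (+0.100) = 4.84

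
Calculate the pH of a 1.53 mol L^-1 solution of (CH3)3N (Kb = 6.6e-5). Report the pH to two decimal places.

pH = 12.00

(CH3)3N + H2O ⇌ (CH3)3NH+ + OH-
Kb = x²/(1.53 − x) = 6.6 × 10^-5
Assume x ≪ 1.53: x ≈ √(6.6 × 10^-5 × 1.53) = 1.00 × 10^-2 M
pOH = −log(1.00 × 10^-2) = 2.00; pH = 14.00 − 2.00 = 12.00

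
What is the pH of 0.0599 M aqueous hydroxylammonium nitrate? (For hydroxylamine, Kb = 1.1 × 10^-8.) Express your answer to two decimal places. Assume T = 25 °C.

pH = 3.63

NH3OH+ is the conjugate acid of the weak base NH2OH.
Ka = Kw/Kb = 1.0×10^-14 / 1.1 × 10^-8 = 9.09 × 10^-7
Ka = [H+]²/(0.0599 − [H+]) = 9.09 × 10^-7
Neglecting [H+] in the denominator: [H+] = √(9.09 × 10^-7 × 0.0599) = 2.33 × 10^-4 M
([H+]/C₀ = 0.39% < 5%, so the approximation holds.)
pH = −log[H+] = −log(2.33 × 10^-4) = 3.63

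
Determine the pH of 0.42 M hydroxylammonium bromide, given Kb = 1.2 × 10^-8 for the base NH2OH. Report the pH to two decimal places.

NH3OH+ is the conjugate acid of the weak base NH2OH.
Ka = Kw/Kb = 1.0×10^-14 / 1.2 × 10^-8 = 8.33 × 10^-7
Ka = [H+]²/(0.42 − [H+]) = 8.33 × 10^-7
Since Ka ≪ C₀, [H+] ≈ √(Ka·C₀) = 5.91 × 10^-4 M.
pH = −log[H+] = −log(5.91 × 10^-4) = 3.23

pH = 3.23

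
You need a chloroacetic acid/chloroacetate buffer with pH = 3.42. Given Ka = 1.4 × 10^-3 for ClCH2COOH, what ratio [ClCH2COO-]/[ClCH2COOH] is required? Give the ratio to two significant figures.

pKa = -log(1.4 × 10^-3) = 2.854
pH = pKa + log(r) ⇒ log(r) = 3.42 − 2.854 = +0.566
r = [ClCH2COO-]/[ClCH2COOH] = 10^(+0.566) = 3.68

ratio = 3.7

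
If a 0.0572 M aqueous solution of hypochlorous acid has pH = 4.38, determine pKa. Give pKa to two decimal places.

pKa = 7.52

[H+] = 10^(-4.38) = 4.17 × 10^-5 M
At equilibrium [HA] = 0.0572 − 4.17 × 10^-5 = 5.72 × 10^-2 M
Ka = [H+][A-]/[HA] = (4.17 × 10^-5)² / 5.72 × 10^-2 = 3.04 × 10^-8
pKa = -log(3.04 × 10^-8) = 7.52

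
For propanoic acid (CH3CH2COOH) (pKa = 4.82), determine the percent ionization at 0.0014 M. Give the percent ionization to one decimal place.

9.9%

CH3CH2COOH ⇌ CH3CH2COO- + H+; let x = [H+] at equilibrium.
Ka = 10^(−4.82) = 1.51 × 10^-5
Ka = x²/(C₀ − x); solving the quadratic gives x = 1.38 × 10^-4 M.
% ionization = x/C₀ × 100% = 1.38 × 10^-4/0.0014 × 100% = 9.9%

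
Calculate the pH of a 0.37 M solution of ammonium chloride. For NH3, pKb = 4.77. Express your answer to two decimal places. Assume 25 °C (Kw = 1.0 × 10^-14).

pH = 4.83

NH4+ is the conjugate acid of the weak base NH3.
Kb = 10^(−4.77) = 1.70 × 10^-5
Ka = Kw/Kb = 1.0×10^-14 / 1.70 × 10^-5 = 5.88 × 10^-10
From the ICE table, Ka = x²/(0.37 − x) = 5.88 × 10^-10.
Neglecting x in the denominator: x = √(5.88 × 10^-10 × 0.37) = 1.47 × 10^-5 M
Check: 0.004% ionized — well under 5%, approximation valid.
pH = −log[H+] = −log(1.47 × 10^-5) = 4.83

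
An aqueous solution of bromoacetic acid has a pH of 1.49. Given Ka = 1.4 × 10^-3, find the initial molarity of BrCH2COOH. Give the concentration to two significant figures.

C₀ = 7.8 × 10^-1 M

[H+] = 10^(-1.49) = 3.24 × 10^-2 M = x
Ka = x²/(C₀ − x) ⇒ C₀ = x + x²/Ka
C₀ = 3.24 × 10^-2 + (3.24 × 10^-2)²/(1.4 × 10^-3) = 7.82 × 10^-1 M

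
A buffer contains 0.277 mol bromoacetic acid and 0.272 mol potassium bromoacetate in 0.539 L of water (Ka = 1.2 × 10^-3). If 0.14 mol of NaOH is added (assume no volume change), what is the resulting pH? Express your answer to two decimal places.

After neutralization: n(BrCH2COOH) = 0.137 mol, n(BrCH2COO-) = 0.412 mol.
pKa = −log(1.2 × 10^-3) = 2.921
pH = pKa + log(n_BrCH2COO-/n_BrCH2COOH) = 2.921 + log(0.412/0.137) = 2.921 + (+0.478)

pH = 3.40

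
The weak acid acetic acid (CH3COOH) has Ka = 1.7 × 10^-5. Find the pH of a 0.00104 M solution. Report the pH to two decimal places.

CH3COOH ⇌ CH3COO- + H+
Ka = x²/(0.00104 − x) = 1.7 × 10^-5
x is not negligible relative to C₀; solve x² + 1.7e-05·x − 1.77e-08 = 0.
x = (−Ka + √(Ka² + 4·Ka·C₀))/2 = 1.25 × 10^-4 M
pH = −log(1.25 × 10^-4) = 3.90

pH = 3.90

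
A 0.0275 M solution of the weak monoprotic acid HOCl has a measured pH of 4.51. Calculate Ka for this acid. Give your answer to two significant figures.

Ka = 3.5 × 10^-8

[H+] = 10^(-4.51) = 3.09 × 10^-5 M
At equilibrium [HA] = 0.0275 − 3.09 × 10^-5 = 2.75 × 10^-2 M
Ka = [H+][A-]/[HA] = (3.09 × 10^-5)² / 2.75 × 10^-2 = 3.5 × 10^-8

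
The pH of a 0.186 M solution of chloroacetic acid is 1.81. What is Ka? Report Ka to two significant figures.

[H+] = 10^(-1.81) = 1.55 × 10^-2 M
At equilibrium [HA] = 0.186 − 1.55 × 10^-2 = 1.70 × 10^-1 M
Ka = [H+][A-]/[HA] = (1.55 × 10^-2)² / 1.70 × 10^-1 = 1.4 × 10^-3

Ka = 1.4 × 10^-3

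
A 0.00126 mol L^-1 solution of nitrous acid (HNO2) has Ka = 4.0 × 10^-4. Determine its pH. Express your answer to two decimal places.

pH = 3.27

HNO2 ⇌ NO2- + H+
Ka = x²/(0.00126 − x) = 4.0 × 10^-4
x is not negligible relative to C₀; solve x² + 0.0004·x − 5.04e-07 = 0.
x = [−0.0004 + √(0.0004² + 2.02e-06)]/2 = 5.38 × 10^-4 M
pH = −log(5.38 × 10^-4) = 3.27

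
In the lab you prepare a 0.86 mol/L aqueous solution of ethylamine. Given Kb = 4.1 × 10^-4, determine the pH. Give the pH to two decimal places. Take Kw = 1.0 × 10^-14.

C2H5NH2 + H2O ⇌ C2H5NH3+ + OH-
From the ICE table, Kb = [OH-]²/(0.86 − [OH-]) = 4.1 × 10^-4.
Neglecting [OH-] in the denominator: [OH-] = √(4.1 × 10^-4 × 0.86) = 1.88 × 10^-2 M
Check: 2.2% ionized — well under 5%, approximation valid.
pOH = −log(1.88 × 10^-2) = 1.73; pH = 14.00 − 1.73 = 12.27

pH = 12.27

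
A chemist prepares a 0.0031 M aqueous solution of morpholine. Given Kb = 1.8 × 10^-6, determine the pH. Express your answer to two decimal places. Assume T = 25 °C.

C4H8ONH + H2O ⇌ C4H8ONH2+ + OH-
From the ICE table, Kb = x²/(0.0031 − x) = 1.8 × 10^-6.
Since Kb ≪ C₀, x ≈ √(Kb·C₀) = 7.47 × 10^-5 M.
(x/C₀ = 2.4% < 5%, so the approximation holds.)
pOH = 4.13, so pH = 14.00 − pOH = 9.87

pH = 9.87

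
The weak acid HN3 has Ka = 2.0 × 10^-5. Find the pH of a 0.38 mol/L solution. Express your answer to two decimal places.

pH = 2.56

HN3 ⇌ N3- + H+
Ka = x²/(0.38 − x) = 2.0 × 10^-5
Since Ka ≪ C₀, x ≈ √(Ka·C₀) = 2.76 × 10^-3 M.
(x/C₀ = 0.73% < 5%, so the approximation holds.)
pH = −log[H+] = −log(2.76 × 10^-3) = 2.56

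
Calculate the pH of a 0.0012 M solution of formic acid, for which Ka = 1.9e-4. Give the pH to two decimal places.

HCOOH ⇌ HCOO- + H+
From the ICE table, Ka = [H+]²/(0.0012 − [H+]) = 1.9 × 10^-4.
The 5% rule fails; solving [H+]² + Ka·[H+] − Ka·C₀ = 0 exactly:
[H+] = (−Ka + √(Ka² + 4·Ka·C₀))/2 = 3.92 × 10^-4 M
pH = −log[H+] = −log(3.92 × 10^-4) = 3.41

pH = 3.41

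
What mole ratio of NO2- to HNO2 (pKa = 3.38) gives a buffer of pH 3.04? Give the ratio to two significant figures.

ratio = 0.46

pH = pKa + log(r) ⇒ log(r) = 3.04 − 3.38 = -0.34
r = [NO2-]/[HNO2] = 10^(-0.34) = 0.457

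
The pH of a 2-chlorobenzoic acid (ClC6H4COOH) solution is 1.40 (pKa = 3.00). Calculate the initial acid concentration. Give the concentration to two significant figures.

C₀ = 1.6 M

[H+] = 10^(-1.40) = 3.98 × 10^-2 M = x
Ka = 10^(−3.00) = 1.00 × 10^-3
Ka = x²/(C₀ − x) ⇒ C₀ = x + x²/Ka
C₀ = 3.98 × 10^-2 + (3.98 × 10^-2)²/(1.00 × 10^-3) = 1.62 M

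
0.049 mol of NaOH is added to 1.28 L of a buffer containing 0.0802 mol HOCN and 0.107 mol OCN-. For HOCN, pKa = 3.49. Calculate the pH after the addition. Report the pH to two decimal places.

pH = 4.19

After neutralization: n(HOCN) = 0.0312 mol, n(OCN-) = 0.156 mol.
pH = pKa + log(n_OCN-/n_HOCN) = 3.49 + log(0.156/0.0312) = 3.49 + (+0.699)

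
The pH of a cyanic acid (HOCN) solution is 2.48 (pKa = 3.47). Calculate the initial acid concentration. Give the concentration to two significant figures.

C₀ = 3.6 × 10^-2 M

[H+] = 10^(-2.48) = 3.31 × 10^-3 M = x
Ka = 10^(−3.47) = 3.39 × 10^-4
Ka = x²/(C₀ − x) ⇒ C₀ = x + x²/Ka
C₀ = 3.31 × 10^-3 + (3.31 × 10^-3)²/(3.39 × 10^-4) = 3.56 × 10^-2 M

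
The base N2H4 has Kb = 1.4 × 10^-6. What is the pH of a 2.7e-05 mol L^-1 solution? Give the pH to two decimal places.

pH = 8.74

N2H4 + H2O ⇌ N2H5+ + OH-
Let x = [OH-] at equilibrium. Kb = x²/(2.7e-05 − x).
x is not negligible relative to C₀; solve x² + 1.4e-06·x − 3.78e-11 = 0.
x = (−Kb + √(Kb² + 4·Kb·C₀))/2 = 5.49 × 10^-6 M
pOH = −log(5.49 × 10^-6) = 5.26; pH = 14.00 − 5.26 = 8.74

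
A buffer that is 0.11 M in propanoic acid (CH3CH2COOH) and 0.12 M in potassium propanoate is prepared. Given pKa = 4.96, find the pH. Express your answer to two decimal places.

Henderson–Hasselbalch: pH = pKa + log([CH3CH2COO-]/[CH3CH2COOH]) = 4.96 + log(0.12/0.11)
pH = 4.96 + (+0.038) = 5.00

pH = 5.00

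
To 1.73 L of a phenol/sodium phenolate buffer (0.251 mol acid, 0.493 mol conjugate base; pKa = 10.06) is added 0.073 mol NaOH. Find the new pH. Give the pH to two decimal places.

pH = 10.56

After neutralization: n(C6H5OH) = 0.178 mol, n(C6H5O-) = 0.566 mol.
Henderson–Hasselbalch with mole ratio 0.566/0.178: pH = 10.06 + (+0.502)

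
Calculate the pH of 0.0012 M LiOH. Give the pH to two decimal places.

LiOH is a strong base; [OH-] = 0.0012 M.
pOH = -log(0.0012) = 2.92
pH = 14.00 - 2.92 = 11.08

pH = 11.08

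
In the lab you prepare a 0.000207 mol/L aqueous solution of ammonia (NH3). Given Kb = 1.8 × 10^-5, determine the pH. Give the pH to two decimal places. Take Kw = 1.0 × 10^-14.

pH = 9.72

NH3 + H2O ⇌ NH4+ + OH-
Kb = [OH-]²/(0.000207 − [OH-]) = 1.8 × 10^-5
The 5% rule fails; solving [OH-]² + Kb·[OH-] − Kb·C₀ = 0 exactly:
[OH-] = [−1.8e-05 + √(1.8e-05² + 1.49e-08)]/2 = 5.27 × 10^-5 M
pOH = −log(5.27 × 10^-5) = 4.28; pH = 14.00 − 4.28 = 9.72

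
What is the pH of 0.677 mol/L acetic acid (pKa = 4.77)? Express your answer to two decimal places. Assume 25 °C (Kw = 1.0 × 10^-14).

CH3COOH ⇌ CH3COO- + H+
Ka = 10^(−4.77) = 1.70 × 10^-5
Let x = [H+] at equilibrium. Ka = x²/(0.677 − x).
Assume x ≪ 0.677: x ≈ √(1.70 × 10^-5 × 0.677) = 3.39 × 10^-3 M
Check: 0.5% ionized — well under 5%, approximation valid.
pH = −log(3.39 × 10^-3) = 2.47

pH = 2.47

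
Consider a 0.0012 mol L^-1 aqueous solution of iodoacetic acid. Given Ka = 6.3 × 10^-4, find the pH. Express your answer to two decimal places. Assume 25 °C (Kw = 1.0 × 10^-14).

ICH2COOH ⇌ ICH2COO- + H+
Ka = [H+]²/(0.0012 − [H+]) = 6.3 × 10^-4
Here C₀/Ka ≈ 1.9, so the small-[H+] approximation fails. Use the quadratic:
[H+] = [−0.00063 + √(0.00063² + 3.02e-06)]/2 = 6.10 × 10^-4 M
pH = −log(6.10 × 10^-4) = 3.21

pH = 3.21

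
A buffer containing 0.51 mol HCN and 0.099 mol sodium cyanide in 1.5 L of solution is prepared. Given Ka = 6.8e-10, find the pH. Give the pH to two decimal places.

pH = 8.46

pKa = −log(6.8 × 10^-10) = 9.167
Henderson–Hasselbalch: pH = pKa + log([CN-]/[HCN]) = 9.167 + log(0.099/0.51)
pH = 9.167 + (-0.712) = 8.46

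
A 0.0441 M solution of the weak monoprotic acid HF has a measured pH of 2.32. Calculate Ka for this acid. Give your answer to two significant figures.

Ka = 5.8 × 10^-4

[H+] = 10^(-2.32) = 4.79 × 10^-3 M
At equilibrium [HA] = 0.0441 − 4.79 × 10^-3 = 3.93 × 10^-2 M
Ka = [H+][A-]/[HA] = (4.79 × 10^-3)² / 3.93 × 10^-2 = 5.8 × 10^-4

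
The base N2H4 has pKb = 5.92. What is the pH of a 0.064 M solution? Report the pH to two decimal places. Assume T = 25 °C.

N2H4 + H2O ⇌ N2H5+ + OH-
Kb = 10^(−5.92) = 1.20 × 10^-6
From the ICE table, Kb = x²/(0.064 − x) = 1.20 × 10^-6.
Neglecting x in the denominator: x = √(1.20 × 10^-6 × 0.064) = 2.77 × 10^-4 M
Check: 0.43% ionized — well under 5%, approximation valid.
pOH = 3.56, so pH = 14.00 − pOH = 10.44

pH = 10.44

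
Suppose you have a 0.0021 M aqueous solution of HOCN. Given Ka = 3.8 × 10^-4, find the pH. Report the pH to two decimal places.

HOCN ⇌ OCN- + H+
Ka = [H+]²/(0.0021 − [H+]) = 3.8 × 10^-4
[H+] is not negligible relative to C₀; solve [H+]² + 0.00038·[H+] − 7.98e-07 = 0.
[H+] = (−Ka + √(Ka² + 4·Ka·C₀))/2 = 7.23 × 10^-4 M
pH = −log(7.23 × 10^-4) = 3.14

pH = 3.14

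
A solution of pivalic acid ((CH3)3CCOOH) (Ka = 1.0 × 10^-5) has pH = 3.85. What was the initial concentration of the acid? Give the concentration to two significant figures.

[H+] = 10^(-3.85) = 1.41 × 10^-4 M = x
Ka = x²/(C₀ − x) ⇒ C₀ = x + x²/Ka
C₀ = 1.41 × 10^-4 + (1.41 × 10^-4)²/(1.0 × 10^-5) = 2.13 × 10^-3 M

C₀ = 2.1 × 10^-3 M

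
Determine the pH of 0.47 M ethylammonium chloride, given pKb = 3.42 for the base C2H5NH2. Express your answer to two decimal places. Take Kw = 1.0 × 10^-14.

pH = 5.45

C2H5NH3+ is the conjugate acid of the weak base C2H5NH2.
Kb = 10^(−3.42) = 3.80 × 10^-4
Ka = Kw/Kb = 1.0×10^-14 / 3.80 × 10^-4 = 2.63 × 10^-11
From the ICE table, Ka = x²/(0.47 − x) = 2.63 × 10^-11.
Since Ka ≪ C₀, x ≈ √(Ka·C₀) = 3.52 × 10^-6 M.
(x/C₀ = 0.00075% < 5%, so the approximation holds.)
pH = −log[H+] = −log(3.52 × 10^-6) = 5.45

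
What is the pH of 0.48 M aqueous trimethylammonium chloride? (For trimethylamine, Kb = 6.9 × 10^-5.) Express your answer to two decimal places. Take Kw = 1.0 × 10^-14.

pH = 5.08

(CH3)3NH+ is the conjugate acid of the weak base (CH3)3N.
Ka = Kw/Kb = 1.0×10^-14 / 6.9 × 10^-5 = 1.45 × 10^-10
From the ICE table, Ka = [H+]²/(0.48 − [H+]) = 1.45 × 10^-10.
Since Ka ≪ C₀, [H+] ≈ √(Ka·C₀) = 8.34 × 10^-6 M.
([H+]/C₀ = 0.0017% < 5%, so the approximation holds.)
pH = −log[H+] = −log(8.34 × 10^-6) = 5.08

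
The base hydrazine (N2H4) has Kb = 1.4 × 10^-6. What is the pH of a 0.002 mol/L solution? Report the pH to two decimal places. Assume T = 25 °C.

pH = 9.72

N2H4 + H2O ⇌ N2H5+ + OH-
Kb = [OH-]²/(0.002 − [OH-]) = 1.4 × 10^-6
Neglecting [OH-] in the denominator: [OH-] = √(1.4 × 10^-6 × 0.002) = 5.29 × 10^-5 M
([OH-]/C₀ = 2.6% < 5%, so the approximation holds.)
pOH = −log(5.29 × 10^-5) = 4.28; pH = 14.00 − 4.28 = 9.72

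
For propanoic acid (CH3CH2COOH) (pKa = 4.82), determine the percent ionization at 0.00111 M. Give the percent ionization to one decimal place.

CH3CH2COOH ⇌ CH3CH2COO- + H+; let x = [H+] at equilibrium.
Ka = 10^(−4.82) = 1.51 × 10^-5
Ka = x²/(C₀ − x); solving the quadratic gives x = 1.22 × 10^-4 M.
% ionization = x/C₀ × 100% = 1.22 × 10^-4/0.00111 × 100% = 11.0%

11.0%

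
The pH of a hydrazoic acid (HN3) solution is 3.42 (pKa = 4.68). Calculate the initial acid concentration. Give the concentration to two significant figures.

[H+] = 10^(-3.42) = 3.80 × 10^-4 M = x
Ka = 10^(−4.68) = 2.09 × 10^-5
Ka = x²/(C₀ − x) ⇒ C₀ = x + x²/Ka
C₀ = 3.80 × 10^-4 + (3.80 × 10^-4)²/(2.09 × 10^-5) = 7.29 × 10^-3 M

C₀ = 7.3 × 10^-3 M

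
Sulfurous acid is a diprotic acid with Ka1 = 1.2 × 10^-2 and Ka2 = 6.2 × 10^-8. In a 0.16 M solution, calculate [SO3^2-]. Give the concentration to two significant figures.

First ionization gives [H+] ≈ [HSO3-] = 3.82 × 10^-2 M.
Second step: Ka2 = [H+][SO3^2-]/[HSO3-] ≈ [SO3^2-] (since [H+] ≈ [HSO3-]).
So [SO3^2-] ≈ Ka2.

6.2 × 10^-8 M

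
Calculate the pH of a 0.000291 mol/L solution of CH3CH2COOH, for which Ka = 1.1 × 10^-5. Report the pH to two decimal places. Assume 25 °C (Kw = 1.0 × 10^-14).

pH = 4.29

CH3CH2COOH ⇌ CH3CH2COO- + H+
Ka = [H+]²/(0.000291 − [H+]) = 1.1 × 10^-5
[H+] is not negligible relative to C₀; solve [H+]² + 1.1e-05·[H+] − 3.2e-09 = 0.
[H+] = [−1.1e-05 + √(1.1e-05² + 1.28e-08)]/2 = 5.13 × 10^-5 M
pH = −log(5.13 × 10^-5) = 4.29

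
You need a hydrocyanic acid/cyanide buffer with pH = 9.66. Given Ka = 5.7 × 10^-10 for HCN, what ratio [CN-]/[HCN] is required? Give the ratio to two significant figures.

ratio = 2.6

pKa = -log(5.7 × 10^-10) = 9.244
pH = pKa + log(r) ⇒ log(r) = 9.66 − 9.244 = +0.416
r = [CN-]/[HCN] = 10^(+0.416) = 2.61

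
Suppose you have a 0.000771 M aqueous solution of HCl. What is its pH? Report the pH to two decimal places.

HCl is a strong acid and dissociates completely, so [H+] = 0.000771 M.
pH = -log(0.000771) = 3.11

pH = 3.11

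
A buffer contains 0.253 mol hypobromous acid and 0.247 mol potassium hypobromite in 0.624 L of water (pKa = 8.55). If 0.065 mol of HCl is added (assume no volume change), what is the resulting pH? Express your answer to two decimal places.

pH = 8.31

Added H+ converts OBr- to HOBr: HOBr → 0.318 mol, OBr- → 0.182 mol.
Henderson–Hasselbalch with mole ratio 0.182/0.318: pH = 8.55 + (-0.242)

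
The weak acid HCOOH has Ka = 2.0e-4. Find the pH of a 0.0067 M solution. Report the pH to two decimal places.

HCOOH ⇌ HCOO- + H+
Let x = [H+] at equilibrium. Ka = x²/(0.0067 − x).
x is not negligible relative to C₀; solve x² + 0.0002·x − 1.34e-06 = 0.
x = (−Ka + √(Ka² + 4·Ka·C₀))/2 = 1.06 × 10^-3 M
pH = −log[H+] = −log(1.06 × 10^-3) = 2.97

pH = 2.97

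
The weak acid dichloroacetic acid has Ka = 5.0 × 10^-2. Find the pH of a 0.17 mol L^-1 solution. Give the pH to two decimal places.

pH = 1.15

Cl2CHCOOH ⇌ Cl2CHCOO- + H+
From the ICE table, Ka = [H+]²/(0.17 − [H+]) = 5.0 × 10^-2.
[H+] is not negligible relative to C₀; solve [H+]² + 0.05·[H+] − 0.0085 = 0.
[H+] = (−Ka + √(Ka² + 4·Ka·C₀))/2 = 7.05 × 10^-2 M
pH = −log(7.05 × 10^-2) = 1.15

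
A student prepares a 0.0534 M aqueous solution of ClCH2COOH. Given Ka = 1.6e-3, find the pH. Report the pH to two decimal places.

pH = 2.07

ClCH2COOH ⇌ ClCH2COO- + H+
Ka = [H+]²/(0.0534 − [H+]) = 1.6 × 10^-3
[H+] is not negligible relative to C₀; solve [H+]² + 0.0016·[H+] − 8.54e-05 = 0.
[H+] = [−0.0016 + √(0.0016² + 0.000342)]/2 = 8.48 × 10^-3 M
pH = −log[H+] = −log(8.48 × 10^-3) = 2.07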